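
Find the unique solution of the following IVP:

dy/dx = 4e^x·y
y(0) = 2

General solution: y = Ce^(4e^x)
Applying IC y(0) = 2:
Particular solution: y = 2e^(4(e^x - 1))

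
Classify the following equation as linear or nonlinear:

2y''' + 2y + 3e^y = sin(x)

Nonlinear (e^y is nonlinear in y)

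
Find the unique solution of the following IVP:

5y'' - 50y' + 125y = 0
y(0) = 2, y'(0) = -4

General solution: y = (C₁ + C₂x)e^(5x)
Repeated root r = 5
Applying ICs: C₁ = 2, C₂ = -14
Particular solution: y = (2 - 14x)e^(5x)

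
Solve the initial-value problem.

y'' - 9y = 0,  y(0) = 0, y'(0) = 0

General solution: y = C₁e^(3x) + C₂e^(-3x)
Applying ICs: C₁ = 0, C₂ = 0
Particular solution: y = 0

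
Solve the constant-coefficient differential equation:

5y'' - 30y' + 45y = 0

Characteristic equation: 5r² - 30r + 45 = 0
Divide by 5: r² - 6r + 9 = 0
Factored: (r - 3)² = 0
Repeated root: r = 3
General solution: y = (C₁ + C₂x)e^(3x)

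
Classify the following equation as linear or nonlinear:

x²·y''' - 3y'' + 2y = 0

Linear (y and its derivatives appear to the first power only, no products of y terms)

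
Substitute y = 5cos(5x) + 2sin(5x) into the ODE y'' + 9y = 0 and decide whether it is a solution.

Verification:
y'' = -125cos(5x) - 50sin(5x)
y'' + 9y ≠ 0 (frequency mismatch: got 25 instead of 9)

No, it is not a solution.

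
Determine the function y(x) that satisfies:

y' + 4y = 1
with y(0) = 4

General solution: y = 1/4 + Ce^(-4x)
Applying y(0) = 4: C = 4 - 1/4 = 15/4
Particular solution: y = 1/4 + (15/4)e^(-4x)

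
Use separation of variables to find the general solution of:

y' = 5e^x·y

Separating variables and integrating:
ln|y| = 5e^x + C

General solution: y = Ce^(5e^x)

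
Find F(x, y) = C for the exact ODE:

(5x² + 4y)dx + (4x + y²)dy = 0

Verify exactness: ∂M/∂y = ∂N/∂x ✓
Find F(x,y) such that ∂F/∂x = M, ∂F/∂y = N
Solution: 5x³/3 + 4xy + y³/3 = C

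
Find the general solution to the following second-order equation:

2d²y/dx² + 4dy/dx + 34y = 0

Characteristic equation: 2r² + 4r + 34 = 0
Divide by 2: r² + 2r + 17 = 0
Roots: r = -1 ± 4i (complex conjugates)
General solution: y = e^(-x)(C₁cos(4x) + C₂sin(4x))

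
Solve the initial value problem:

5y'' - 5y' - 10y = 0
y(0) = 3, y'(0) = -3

General solution: y = C₁e^(2x) + C₂e^(-x)
Applying ICs: C₁ = 0, C₂ = 3
Particular solution: y = 3e^(-x)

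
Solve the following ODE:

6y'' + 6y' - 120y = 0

Characteristic equation: 6r² + 6r - 120 = 0
Divide by 6: r² + r - 20 = 0
Roots: r = 4, -5 (distinct real)
General solution: y = C₁e^(4x) + C₂e^(-5x)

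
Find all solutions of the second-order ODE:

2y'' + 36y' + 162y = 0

Characteristic equation: 2r² + 36r + 162 = 0
Divide by 2: r² + 18r + 81 = 0
Factored: (r + 9)² = 0
Repeated root: r = -9
General solution: y = (C₁ + C₂x)e^(-9x)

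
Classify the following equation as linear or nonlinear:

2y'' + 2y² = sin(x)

Nonlinear (y² term)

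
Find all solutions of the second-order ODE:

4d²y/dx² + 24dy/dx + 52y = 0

Characteristic equation: 4r² + 24r + 52 = 0
Divide by 4: r² + 6r + 13 = 0
Roots: r = -3 ± 2i (complex conjugates)
General solution: y = e^(-3x)(C₁cos(2x) + C₂sin(2x))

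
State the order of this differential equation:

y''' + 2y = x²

The order is 3 (highest derivative is of order 3).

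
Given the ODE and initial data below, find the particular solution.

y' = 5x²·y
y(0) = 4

General solution: y = Ce^(5x³/3)
Applying IC y(0) = 4:
Particular solution: y = 4e^(5x³/3)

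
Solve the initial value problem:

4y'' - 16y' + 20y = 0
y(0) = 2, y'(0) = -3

General solution: y = e^(2x)(C₁cos(x) + C₂sin(x))
Complex roots r = 2 ± i
Applying ICs: C₁ = 2, C₂ = -7
Particular solution: y = e^(2x)(2cos(x) - 7sin(x))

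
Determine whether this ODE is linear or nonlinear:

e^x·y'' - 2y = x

Linear (y and its derivatives appear to the first power only, no products of y terms)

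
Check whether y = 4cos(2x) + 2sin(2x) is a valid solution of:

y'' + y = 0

Verification:
y'' = -16cos(2x) - 8sin(2x)
y'' + y ≠ 0 (frequency mismatch: got 4 instead of 1)

No, it is not a solution.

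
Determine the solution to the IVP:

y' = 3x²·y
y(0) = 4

General solution: y = Ce^(x³)
Applying IC y(0) = 4:
Particular solution: y = 4e^(x³)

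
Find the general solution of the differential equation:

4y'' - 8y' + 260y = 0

Characteristic equation: 4r² - 8r + 260 = 0
Divide by 4: r² - 2r + 65 = 0
Roots: r = 1 ± 8i (complex conjugates)
General solution: y = e^x(C₁cos(8x) + C₂sin(8x))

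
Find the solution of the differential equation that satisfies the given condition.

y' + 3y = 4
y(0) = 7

General solution: y = 4/3 + Ce^(-3x)
Applying y(0) = 7: C = 7 - 4/3 = 17/3
Particular solution: y = 4/3 + (17/3)e^(-3x)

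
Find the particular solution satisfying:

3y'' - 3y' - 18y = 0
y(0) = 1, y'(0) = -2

General solution: y = C₁e^(3x) + C₂e^(-2x)
Applying ICs: C₁ = 0, C₂ = 1
Particular solution: y = e^(-2x)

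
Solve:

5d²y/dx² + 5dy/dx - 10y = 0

Characteristic equation: 5r² + 5r - 10 = 0
Divide by 5: r² + r - 2 = 0
Roots: r = 1, -2 (distinct real)
General solution: y = C₁e^x + C₂e^(-2x)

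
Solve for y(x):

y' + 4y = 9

Using integrating factor method:

General solution: y = 9/4 + Ce^(-4x)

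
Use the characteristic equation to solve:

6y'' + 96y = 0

Characteristic equation: 6r² + 96 = 0
Divide by 6: r² + 16 = 0
Roots: r = ±4i (complex conjugates)
General solution: y = C₁cos(4x) + C₂sin(4x)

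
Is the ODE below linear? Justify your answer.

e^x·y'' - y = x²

Yes. Linear (y and its derivatives appear to the first power only, no products of y terms)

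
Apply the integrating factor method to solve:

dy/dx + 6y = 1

Using integrating factor method:

General solution: y = 1/6 + Ce^(-6x)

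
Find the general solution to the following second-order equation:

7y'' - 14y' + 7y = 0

Characteristic equation: 7r² - 14r + 7 = 0
Divide by 7: r² - 2r + 1 = 0
Factored: (r - 1)² = 0
Repeated root: r = 1
General solution: y = (C₁ + C₂x)e^x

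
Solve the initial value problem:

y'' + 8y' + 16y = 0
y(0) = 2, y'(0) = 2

General solution: y = (C₁ + C₂x)e^(-4x)
Repeated root r = -4
Applying ICs: C₁ = 2, C₂ = 10
Particular solution: y = (2 + 10x)e^(-4x)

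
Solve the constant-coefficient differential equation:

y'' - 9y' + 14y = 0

Characteristic equation: r² - 9r + 14 = 0
Roots: r = 7, 2 (distinct real)
General solution: y = C₁e^(7x) + C₂e^(2x)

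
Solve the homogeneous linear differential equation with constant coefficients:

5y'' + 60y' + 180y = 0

Characteristic equation: 5r² + 60r + 180 = 0
Divide by 5: r² + 12r + 36 = 0
Factored: (r + 6)² = 0
Repeated root: r = -6
General solution: y = (C₁ + C₂x)e^(-6x)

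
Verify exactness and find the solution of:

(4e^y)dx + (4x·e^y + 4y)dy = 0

Verify exactness: ∂M/∂y = ∂N/∂x ✓
Find F(x,y) such that ∂F/∂x = M, ∂F/∂y = N
Solution: 4x·e^y + 2y² = C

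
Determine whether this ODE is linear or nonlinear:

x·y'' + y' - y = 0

Linear (y and its derivatives appear to the first power only, no products of y terms)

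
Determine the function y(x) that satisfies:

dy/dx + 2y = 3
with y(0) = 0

General solution: y = 3/2 + Ce^(-2x)
Applying y(0) = 0: C = 0 - 3/2 = -3/2
Particular solution: y = 3/2 - (3/2)e^(-2x)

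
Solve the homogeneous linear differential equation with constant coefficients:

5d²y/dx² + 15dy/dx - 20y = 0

Characteristic equation: 5r² + 15r - 20 = 0
Divide by 5: r² + 3r - 4 = 0
Roots: r = 1, -4 (distinct real)
General solution: y = C₁e^x + C₂e^(-4x)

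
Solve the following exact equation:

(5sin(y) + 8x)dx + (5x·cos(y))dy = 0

Verify exactness: ∂M/∂y = ∂N/∂x ✓
Find F(x,y) such that ∂F/∂x = M, ∂F/∂y = N
Solution: 5x·sin(y) + 4x² = C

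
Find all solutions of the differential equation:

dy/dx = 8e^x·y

Separating variables and integrating:
ln|y| = 8e^x + C

General solution: y = Ce^(8e^x)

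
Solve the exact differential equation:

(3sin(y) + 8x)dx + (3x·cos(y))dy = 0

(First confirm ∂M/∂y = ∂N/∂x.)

Verify exactness: ∂M/∂y = ∂N/∂x ✓
Find F(x,y) such that ∂F/∂x = M, ∂F/∂y = N
Solution: 3x·sin(y) + 4x² = C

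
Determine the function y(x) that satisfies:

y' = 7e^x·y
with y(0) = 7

General solution: y = Ce^(7e^x)
Applying IC y(0) = 7:
Particular solution: y = 7e^(7(e^x - 1))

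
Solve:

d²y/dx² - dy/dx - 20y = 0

Characteristic equation: r² - r - 20 = 0
Roots: r = 5, -4 (distinct real)
General solution: y = C₁e^(5x) + C₂e^(-4x)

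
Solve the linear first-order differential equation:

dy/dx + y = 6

Using integrating factor method:

General solution: y = 6 + Ce^(-x)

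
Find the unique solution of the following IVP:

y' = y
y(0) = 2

General solution: y = Ce^x
Applying IC y(0) = 2:
Particular solution: y = 2e^x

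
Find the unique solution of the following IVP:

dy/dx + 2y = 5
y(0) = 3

General solution: y = 5/2 + Ce^(-2x)
Applying y(0) = 3: C = 3 - 5/2 = 1/2
Particular solution: y = 5/2 + (1/2)e^(-2x)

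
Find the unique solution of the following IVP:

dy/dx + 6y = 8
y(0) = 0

General solution: y = 4/3 + Ce^(-6x)
Applying y(0) = 0: C = 0 - 4/3 = -4/3
Particular solution: y = 4/3 - (4/3)e^(-6x)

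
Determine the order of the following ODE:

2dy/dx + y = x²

The order is 1 (highest derivative is of order 1).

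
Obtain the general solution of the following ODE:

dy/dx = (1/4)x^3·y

Separating variables and integrating:
ln|y| = x^4/16 + C

General solution: y = Ce^(x^4/16)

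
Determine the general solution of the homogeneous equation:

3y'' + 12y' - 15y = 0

Characteristic equation: 3r² + 12r - 15 = 0
Divide by 3: r² + 4r - 5 = 0
Roots: r = 1, -5 (distinct real)
General solution: y = C₁e^x + C₂e^(-5x)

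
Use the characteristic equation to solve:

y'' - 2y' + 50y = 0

Characteristic equation: r² - 2r + 50 = 0
Roots: r = 1 ± 7i (complex conjugates)
General solution: y = e^x(C₁cos(7x) + C₂sin(7x))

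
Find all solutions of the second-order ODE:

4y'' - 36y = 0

Characteristic equation: 4r² - 36 = 0
Divide by 4: r² - 9 = 0
Roots: r = 3, -3 (distinct real)
General solution: y = C₁e^(3x) + C₂e^(-3x)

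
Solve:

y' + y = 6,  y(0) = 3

General solution: y = 6 + Ce^(-x)
Applying y(0) = 3: C = 3 - 6 = -3
Particular solution: y = 6 - 3e^(-x)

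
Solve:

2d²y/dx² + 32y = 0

Characteristic equation: 2r² + 32 = 0
Divide by 2: r² + 16 = 0
Roots: r = ±4i (complex conjugates)
General solution: y = C₁cos(4x) + C₂sin(4x)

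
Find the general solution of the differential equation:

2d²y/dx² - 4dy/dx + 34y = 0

Characteristic equation: 2r² - 4r + 34 = 0
Divide by 2: r² - 2r + 17 = 0
Roots: r = 1 ± 4i (complex conjugates)
General solution: y = e^x(C₁cos(4x) + C₂sin(4x))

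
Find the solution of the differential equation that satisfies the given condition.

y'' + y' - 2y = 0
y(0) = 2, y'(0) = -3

General solution: y = C₁e^x + C₂e^(-2x)
Applying ICs: C₁ = 1/3, C₂ = 5/3
Particular solution: y = (1/3)e^x + (5/3)e^(-2x)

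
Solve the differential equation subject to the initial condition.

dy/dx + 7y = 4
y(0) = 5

General solution: y = 4/7 + Ce^(-7x)
Applying y(0) = 5: C = 5 - 4/7 = 31/7
Particular solution: y = 4/7 + (31/7)e^(-7x)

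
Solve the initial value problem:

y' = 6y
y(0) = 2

General solution: y = Ce^(6x)
Applying IC y(0) = 2:
Particular solution: y = 2e^(6x)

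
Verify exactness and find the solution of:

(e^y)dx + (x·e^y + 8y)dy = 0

Verify exactness: ∂M/∂y = ∂N/∂x ✓
Find F(x,y) such that ∂F/∂x = M, ∂F/∂y = N
Solution: x·e^y + 4y² = C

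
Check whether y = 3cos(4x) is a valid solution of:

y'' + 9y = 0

Verification:
y'' = -48cos(4x)
y'' + 9y ≠ 0 (frequency mismatch: got 16 instead of 9)

No, it is not a solution.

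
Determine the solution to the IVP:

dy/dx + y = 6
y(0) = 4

General solution: y = 6 + Ce^(-x)
Applying y(0) = 4: C = 4 - 6 = -2
Particular solution: y = 6 - 2e^(-x)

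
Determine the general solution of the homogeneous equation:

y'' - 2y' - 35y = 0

Characteristic equation: r² - 2r - 35 = 0
Roots: r = 7, -5 (distinct real)
General solution: y = C₁e^(7x) + C₂e^(-5x)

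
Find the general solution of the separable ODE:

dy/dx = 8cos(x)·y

Separating variables and integrating:
ln|y| = 8sin(x) + C

General solution: y = Ce^(8sin(x))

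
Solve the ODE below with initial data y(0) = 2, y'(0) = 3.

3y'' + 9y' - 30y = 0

General solution: y = C₁e^(2x) + C₂e^(-5x)
Applying ICs: C₁ = 13/7, C₂ = 1/7
Particular solution: y = (13/7)e^(2x) + (1/7)e^(-5x)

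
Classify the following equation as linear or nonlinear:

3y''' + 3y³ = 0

Nonlinear (y³ term)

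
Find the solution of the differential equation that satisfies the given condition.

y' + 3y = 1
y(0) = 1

General solution: y = 1/3 + Ce^(-3x)
Applying y(0) = 1: C = 1 - 1/3 = 2/3
Particular solution: y = 1/3 + (2/3)e^(-3x)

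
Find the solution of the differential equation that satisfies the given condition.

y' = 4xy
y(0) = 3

General solution: y = Ce^(2x²)
Applying IC y(0) = 3:
Particular solution: y = 3e^(2x²)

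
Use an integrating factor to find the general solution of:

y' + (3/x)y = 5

Using integrating factor method:

General solution: y = (5/4)x + Cx^(-3)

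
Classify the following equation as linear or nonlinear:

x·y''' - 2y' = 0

Linear (y and its derivatives appear to the first power only, no products of y terms)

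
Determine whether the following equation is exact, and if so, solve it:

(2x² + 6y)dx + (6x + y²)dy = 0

Verify exactness: ∂M/∂y = ∂N/∂x ✓
Find F(x,y) such that ∂F/∂x = M, ∂F/∂y = N
Solution: 2x³/3 + 6xy + y³/3 = C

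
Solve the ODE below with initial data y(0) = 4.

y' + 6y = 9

General solution: y = 3/2 + Ce^(-6x)
Applying y(0) = 4: C = 4 - 3/2 = 5/2
Particular solution: y = 3/2 + (5/2)e^(-6x)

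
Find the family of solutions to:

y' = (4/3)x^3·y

Separating variables and integrating:
ln|y| = x^4/3 + C

General solution: y = Ce^(x^4/3)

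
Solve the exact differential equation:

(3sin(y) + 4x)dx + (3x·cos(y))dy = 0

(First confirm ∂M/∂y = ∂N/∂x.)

Verify exactness: ∂M/∂y = ∂N/∂x ✓
Find F(x,y) such that ∂F/∂x = M, ∂F/∂y = N
Solution: 3x·sin(y) + 2x² = C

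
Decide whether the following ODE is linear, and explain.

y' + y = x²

Linear (y and its derivatives appear to the first power only, no products of y terms)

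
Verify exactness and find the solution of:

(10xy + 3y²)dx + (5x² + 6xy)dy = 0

Verify exactness: ∂M/∂y = ∂N/∂x ✓
Find F(x,y) such that ∂F/∂x = M, ∂F/∂y = N
Solution: 5x²y + 3xy² = C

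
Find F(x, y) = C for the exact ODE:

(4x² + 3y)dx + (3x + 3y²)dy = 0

Verify exactness: ∂M/∂y = ∂N/∂x ✓
Find F(x,y) such that ∂F/∂x = M, ∂F/∂y = N
Solution: 4x³/3 + 3xy + y³ = C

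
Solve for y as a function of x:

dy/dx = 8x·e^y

Separating variables and integrating:
-e^(-y) = 4x² + C

General solution: y = -ln(C - 4x²)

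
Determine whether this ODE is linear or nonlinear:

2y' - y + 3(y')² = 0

Nonlinear ((y')² term)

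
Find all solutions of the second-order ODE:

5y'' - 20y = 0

Characteristic equation: 5r² - 20 = 0
Divide by 5: r² - 4 = 0
Roots: r = 2, -2 (distinct real)
General solution: y = C₁e^(2x) + C₂e^(-2x)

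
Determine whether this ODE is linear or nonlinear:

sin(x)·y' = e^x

Linear (y and its derivatives appear to the first power only, no products of y terms)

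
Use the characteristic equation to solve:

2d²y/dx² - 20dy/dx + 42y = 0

Characteristic equation: 2r² - 20r + 42 = 0
Divide by 2: r² - 10r + 21 = 0
Roots: r = 3, 7 (distinct real)
General solution: y = C₁e^(3x) + C₂e^(7x)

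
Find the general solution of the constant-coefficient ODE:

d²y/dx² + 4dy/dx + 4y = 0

Characteristic equation: r² + 4r + 4 = 0
Factored: (r + 2)² = 0
Repeated root: r = -2
General solution: y = (C₁ + C₂x)e^(-2x)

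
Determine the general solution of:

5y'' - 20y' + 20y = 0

Characteristic equation: 5r² - 20r + 20 = 0
Divide by 5: r² - 4r + 4 = 0
Factored: (r - 2)² = 0
Repeated root: r = 2
General solution: y = (C₁ + C₂x)e^(2x)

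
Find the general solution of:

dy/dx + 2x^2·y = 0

Using integrating factor method:

General solution: y = Ce^(-2x^3/3)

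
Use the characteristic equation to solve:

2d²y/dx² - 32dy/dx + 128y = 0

Characteristic equation: 2r² - 32r + 128 = 0
Divide by 2: r² - 16r + 64 = 0
Factored: (r - 8)² = 0
Repeated root: r = 8
General solution: y = (C₁ + C₂x)e^(8x)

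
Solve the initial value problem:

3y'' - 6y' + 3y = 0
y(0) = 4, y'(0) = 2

General solution: y = (C₁ + C₂x)e^x
Repeated root r = 1
Applying ICs: C₁ = 4, C₂ = -2
Particular solution: y = (4 - 2x)e^x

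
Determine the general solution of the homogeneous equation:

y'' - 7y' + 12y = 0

Characteristic equation: r² - 7r + 12 = 0
Roots: r = 3, 4 (distinct real)
General solution: y = C₁e^(3x) + C₂e^(4x)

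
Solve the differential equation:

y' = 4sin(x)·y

Separating variables and integrating:
ln|y| = -4cos(x) + C

General solution: y = Ce^(-4cos(x))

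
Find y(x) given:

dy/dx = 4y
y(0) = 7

General solution: y = Ce^(4x)
Applying IC y(0) = 7:
Particular solution: y = 7e^(4x)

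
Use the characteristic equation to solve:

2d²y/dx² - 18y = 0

Characteristic equation: 2r² - 18 = 0
Divide by 2: r² - 9 = 0
Roots: r = 3, -3 (distinct real)
General solution: y = C₁e^(3x) + C₂e^(-3x)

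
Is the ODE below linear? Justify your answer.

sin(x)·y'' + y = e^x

Yes. Linear (y and its derivatives appear to the first power only, no products of y terms)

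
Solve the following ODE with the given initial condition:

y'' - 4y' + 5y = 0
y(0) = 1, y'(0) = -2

General solution: y = e^(2x)(C₁cos(x) + C₂sin(x))
Complex roots r = 2 ± i
Applying ICs: C₁ = 1, C₂ = -4
Particular solution: y = e^(2x)(cos(x) - 4sin(x))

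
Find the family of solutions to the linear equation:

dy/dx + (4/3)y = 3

Using integrating factor method:

General solution: y = 9/4 + Ce^(-4x/3)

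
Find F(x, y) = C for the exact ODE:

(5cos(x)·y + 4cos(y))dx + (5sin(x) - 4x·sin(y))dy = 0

Verify exactness: ∂M/∂y = ∂N/∂x ✓
Find F(x,y) such that ∂F/∂x = M, ∂F/∂y = N
Solution: 5sin(x)·y + 4x·cos(y) = C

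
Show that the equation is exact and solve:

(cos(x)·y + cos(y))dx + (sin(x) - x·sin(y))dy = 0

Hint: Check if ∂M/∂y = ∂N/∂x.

Verify exactness: ∂M/∂y = ∂N/∂x ✓
Find F(x,y) such that ∂F/∂x = M, ∂F/∂y = N
Solution: sin(x)·y + x·cos(y) = C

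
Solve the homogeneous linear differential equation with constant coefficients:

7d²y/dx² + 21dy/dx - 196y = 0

Characteristic equation: 7r² + 21r - 196 = 0
Divide by 7: r² + 3r - 28 = 0
Roots: r = 4, -7 (distinct real)
General solution: y = C₁e^(4x) + C₂e^(-7x)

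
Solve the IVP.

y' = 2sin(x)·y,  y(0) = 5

General solution: y = Ce^(-2cos(x))
Applying IC y(0) = 5:
Particular solution: y = 5e^(2(1-cos(x)))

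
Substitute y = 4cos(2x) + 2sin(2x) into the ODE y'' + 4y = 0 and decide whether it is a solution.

Verification:
y'' = -16cos(2x) - 8sin(2x)
y'' + 4y = 0 ✓

Yes, it is a solution.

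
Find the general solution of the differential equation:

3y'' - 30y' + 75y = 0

Characteristic equation: 3r² - 30r + 75 = 0
Divide by 3: r² - 10r + 25 = 0
Factored: (r - 5)² = 0
Repeated root: r = 5
General solution: y = (C₁ + C₂x)e^(5x)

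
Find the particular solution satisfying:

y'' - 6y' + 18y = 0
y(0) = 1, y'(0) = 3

General solution: y = e^(3x)(C₁cos(3x) + C₂sin(3x))
Complex roots r = 3 ± 3i
Applying ICs: C₁ = 1, C₂ = 0
Particular solution: y = e^(3x)(cos(3x))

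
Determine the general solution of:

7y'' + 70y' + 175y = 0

Characteristic equation: 7r² + 70r + 175 = 0
Divide by 7: r² + 10r + 25 = 0
Factored: (r + 5)² = 0
Repeated root: r = -5
General solution: y = (C₁ + C₂x)e^(-5x)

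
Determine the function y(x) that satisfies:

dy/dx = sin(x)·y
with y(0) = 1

General solution: y = Ce^(-cos(x))
Applying IC y(0) = 1:
Particular solution: y = e^(1-cos(x))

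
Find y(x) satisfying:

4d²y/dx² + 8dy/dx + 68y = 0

Characteristic equation: 4r² + 8r + 68 = 0
Divide by 4: r² + 2r + 17 = 0
Roots: r = -1 ± 4i (complex conjugates)
General solution: y = e^(-x)(C₁cos(4x) + C₂sin(4x))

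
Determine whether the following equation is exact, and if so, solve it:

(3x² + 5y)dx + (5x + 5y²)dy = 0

Verify exactness: ∂M/∂y = ∂N/∂x ✓
Find F(x,y) such that ∂F/∂x = M, ∂F/∂y = N
Solution: x³ + 5xy + 5y³/3 = C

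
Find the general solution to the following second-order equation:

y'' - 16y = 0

Characteristic equation: r² - 16 = 0
Roots: r = 4, -4 (distinct real)
General solution: y = C₁e^(4x) + C₂e^(-4x)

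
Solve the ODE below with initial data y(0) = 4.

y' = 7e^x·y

General solution: y = Ce^(7e^x)
Applying IC y(0) = 4:
Particular solution: y = 4e^(7(e^x - 1))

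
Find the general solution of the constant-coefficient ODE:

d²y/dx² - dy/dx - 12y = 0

Characteristic equation: r² - r - 12 = 0
Roots: r = 4, -3 (distinct real)
General solution: y = C₁e^(4x) + C₂e^(-3x)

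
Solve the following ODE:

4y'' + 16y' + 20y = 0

Characteristic equation: 4r² + 16r + 20 = 0
Divide by 4: r² + 4r + 5 = 0
Roots: r = -2 ± i (complex conjugates)
General solution: y = e^(-2x)(C₁cos(x) + C₂sin(x))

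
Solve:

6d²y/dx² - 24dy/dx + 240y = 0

Characteristic equation: 6r² - 24r + 240 = 0
Divide by 6: r² - 4r + 40 = 0
Roots: r = 2 ± 6i (complex conjugates)
General solution: y = e^(2x)(C₁cos(6x) + C₂sin(6x))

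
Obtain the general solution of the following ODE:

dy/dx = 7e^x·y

Separating variables and integrating:
ln|y| = 7e^x + C

General solution: y = Ce^(7e^x)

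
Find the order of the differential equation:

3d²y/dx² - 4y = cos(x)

The order is 2 (highest derivative is of order 2).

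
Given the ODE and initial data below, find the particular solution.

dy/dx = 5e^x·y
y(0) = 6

General solution: y = Ce^(5e^x)
Applying IC y(0) = 6:
Particular solution: y = 6e^(5(e^x - 1))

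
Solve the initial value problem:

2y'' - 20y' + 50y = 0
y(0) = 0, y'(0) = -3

General solution: y = (C₁ + C₂x)e^(5x)
Repeated root r = 5
Applying ICs: C₁ = 0, C₂ = -3
Particular solution: y = -3xe^(5x)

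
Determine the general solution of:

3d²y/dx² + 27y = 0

Characteristic equation: 3r² + 27 = 0
Divide by 3: r² + 9 = 0
Roots: r = ±3i (complex conjugates)
General solution: y = C₁cos(3x) + C₂sin(3x)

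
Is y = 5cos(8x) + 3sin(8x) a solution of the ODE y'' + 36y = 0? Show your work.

Verification:
y'' = -320cos(8x) - 192sin(8x)
y'' + 36y ≠ 0 (frequency mismatch: got 64 instead of 36)

No, it is not a solution.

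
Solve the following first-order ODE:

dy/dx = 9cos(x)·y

Separating variables and integrating:
ln|y| = 9sin(x) + C

General solution: y = Ce^(9sin(x))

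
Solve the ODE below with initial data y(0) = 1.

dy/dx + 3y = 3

General solution: y = 1 + Ce^(-3x)
Applying y(0) = 1: C = 1 - 1 = 0
Particular solution: y = 1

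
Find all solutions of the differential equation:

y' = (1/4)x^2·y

Separating variables and integrating:
ln|y| = x^3/12 + C

General solution: y = Ce^(x^3/12)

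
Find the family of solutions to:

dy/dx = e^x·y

Separating variables and integrating:
ln|y| = e^x + C

General solution: y = Ce^(e^x)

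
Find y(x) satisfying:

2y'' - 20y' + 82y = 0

Characteristic equation: 2r² - 20r + 82 = 0
Divide by 2: r² - 10r + 41 = 0
Roots: r = 5 ± 4i (complex conjugates)
General solution: y = e^(5x)(C₁cos(4x) + C₂sin(4x))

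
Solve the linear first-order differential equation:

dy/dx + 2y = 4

Using integrating factor method:

General solution: y = 2 + Ce^(-2x)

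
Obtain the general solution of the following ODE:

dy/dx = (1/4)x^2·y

Separating variables and integrating:
ln|y| = x^3/12 + C

General solution: y = Ce^(x^3/12)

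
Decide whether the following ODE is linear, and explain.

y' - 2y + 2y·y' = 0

Nonlinear (product y·y')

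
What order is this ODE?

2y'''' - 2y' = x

The order is 4 (highest derivative is of order 4).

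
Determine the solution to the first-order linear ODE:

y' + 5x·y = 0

Using integrating factor method:

General solution: y = Ce^(-5x^2/2)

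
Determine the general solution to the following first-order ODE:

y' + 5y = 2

Using integrating factor method:

General solution: y = 2/5 + Ce^(-5x)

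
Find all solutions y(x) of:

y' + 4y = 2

Using integrating factor method:

General solution: y = 1/2 + Ce^(-4x)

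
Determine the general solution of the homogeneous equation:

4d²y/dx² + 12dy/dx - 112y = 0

Characteristic equation: 4r² + 12r - 112 = 0
Divide by 4: r² + 3r - 28 = 0
Roots: r = 4, -7 (distinct real)
General solution: y = C₁e^(4x) + C₂e^(-7x)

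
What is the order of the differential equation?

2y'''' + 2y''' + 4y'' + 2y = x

The order is 4 (highest derivative is of order 4).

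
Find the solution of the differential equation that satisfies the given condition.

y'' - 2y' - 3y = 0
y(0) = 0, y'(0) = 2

General solution: y = C₁e^(3x) + C₂e^(-x)
Applying ICs: C₁ = 1/2, C₂ = -1/2
Particular solution: y = (1/2)e^(3x) - (1/2)e^(-x)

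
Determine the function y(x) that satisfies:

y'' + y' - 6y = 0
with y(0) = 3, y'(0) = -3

General solution: y = C₁e^(2x) + C₂e^(-3x)
Applying ICs: C₁ = 6/5, C₂ = 9/5
Particular solution: y = (6/5)e^(2x) + (9/5)e^(-3x)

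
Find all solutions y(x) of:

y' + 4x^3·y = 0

Using integrating factor method:

General solution: y = Ce^(-x^4)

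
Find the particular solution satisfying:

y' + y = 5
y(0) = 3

General solution: y = 5 + Ce^(-x)
Applying y(0) = 3: C = 3 - 5 = -2
Particular solution: y = 5 - 2e^(-x)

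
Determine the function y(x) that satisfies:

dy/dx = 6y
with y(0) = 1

General solution: y = Ce^(6x)
Applying IC y(0) = 1:
Particular solution: y = e^(6x)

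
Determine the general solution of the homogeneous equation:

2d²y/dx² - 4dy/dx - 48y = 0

Characteristic equation: 2r² - 4r - 48 = 0
Divide by 2: r² - 2r - 24 = 0
Roots: r = 6, -4 (distinct real)
General solution: y = C₁e^(6x) + C₂e^(-4x)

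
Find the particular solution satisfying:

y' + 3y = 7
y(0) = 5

General solution: y = 7/3 + Ce^(-3x)
Applying y(0) = 5: C = 5 - 7/3 = 8/3
Particular solution: y = 7/3 + (8/3)e^(-3x)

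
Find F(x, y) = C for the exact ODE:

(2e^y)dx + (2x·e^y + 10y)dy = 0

Verify exactness: ∂M/∂y = ∂N/∂x ✓
Find F(x,y) such that ∂F/∂x = M, ∂F/∂y = N
Solution: 2x·e^y + 5y² = C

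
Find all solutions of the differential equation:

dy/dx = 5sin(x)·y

Separating variables and integrating:
ln|y| = -5cos(x) + C

General solution: y = Ce^(-5cos(x))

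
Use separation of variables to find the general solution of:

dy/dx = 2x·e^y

Separating variables and integrating:
-e^(-y) = x² + C

General solution: y = -ln(C - x²)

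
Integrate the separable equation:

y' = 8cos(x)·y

Separating variables and integrating:
ln|y| = 8sin(x) + C

General solution: y = Ce^(8sin(x))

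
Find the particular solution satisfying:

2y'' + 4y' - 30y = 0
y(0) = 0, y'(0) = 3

General solution: y = C₁e^(3x) + C₂e^(-5x)
Applying ICs: C₁ = 3/8, C₂ = -3/8
Particular solution: y = (3/8)e^(3x) - (3/8)e^(-5x)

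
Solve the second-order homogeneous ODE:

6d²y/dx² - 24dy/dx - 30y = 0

Characteristic equation: 6r² - 24r - 30 = 0
Divide by 6: r² - 4r - 5 = 0
Roots: r = 5, -1 (distinct real)
General solution: y = C₁e^(5x) + C₂e^(-x)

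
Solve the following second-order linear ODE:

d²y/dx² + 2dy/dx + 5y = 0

Characteristic equation: r² + 2r + 5 = 0
Roots: r = -1 ± 2i (complex conjugates)
General solution: y = e^(-x)(C₁cos(2x) + C₂sin(2x))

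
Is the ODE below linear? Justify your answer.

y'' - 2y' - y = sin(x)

Yes. Linear (y and its derivatives appear to the first power only, no products of y terms)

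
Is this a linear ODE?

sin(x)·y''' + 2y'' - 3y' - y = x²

Yes. Linear (y and its derivatives appear to the first power only, no products of y terms)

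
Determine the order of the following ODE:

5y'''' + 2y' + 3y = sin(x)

The order is 4 (highest derivative is of order 4).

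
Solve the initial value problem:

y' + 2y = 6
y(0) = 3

General solution: y = 3 + Ce^(-2x)
Applying y(0) = 3: C = 3 - 3 = 0
Particular solution: y = 3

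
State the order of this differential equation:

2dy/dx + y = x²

The order is 1 (highest derivative is of order 1).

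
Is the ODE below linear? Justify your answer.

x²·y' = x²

Yes. Linear (y and its derivatives appear to the first power only, no products of y terms)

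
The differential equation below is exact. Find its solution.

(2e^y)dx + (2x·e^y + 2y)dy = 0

Verify exactness: ∂M/∂y = ∂N/∂x ✓
Find F(x,y) such that ∂F/∂x = M, ∂F/∂y = N
Solution: 2x·e^y + y² = C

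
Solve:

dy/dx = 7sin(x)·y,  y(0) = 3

General solution: y = Ce^(-7cos(x))
Applying IC y(0) = 3:
Particular solution: y = 3e^(7(1-cos(x)))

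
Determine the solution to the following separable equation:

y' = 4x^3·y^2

Separating variables and integrating:
-1/y = x^4 + C

General solution: y^-1 = -x^4 + C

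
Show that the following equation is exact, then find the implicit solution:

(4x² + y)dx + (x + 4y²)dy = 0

Verify exactness: ∂M/∂y = ∂N/∂x ✓
Find F(x,y) such that ∂F/∂x = M, ∂F/∂y = N
Solution: 4x³/3 + xy + 4y³/3 = C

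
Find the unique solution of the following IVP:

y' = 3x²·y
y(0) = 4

General solution: y = Ce^(x³)
Applying IC y(0) = 4:
Particular solution: y = 4e^(x³)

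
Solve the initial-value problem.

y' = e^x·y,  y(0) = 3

General solution: y = Ce^(e^x)
Applying IC y(0) = 3:
Particular solution: y = 3e^(e^x - 1)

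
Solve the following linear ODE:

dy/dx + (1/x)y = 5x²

Using integrating factor method:

General solution: y = (5/4)x^3 + C/x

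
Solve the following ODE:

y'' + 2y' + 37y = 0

Characteristic equation: r² + 2r + 37 = 0
Roots: r = -1 ± 6i (complex conjugates)
General solution: y = e^(-x)(C₁cos(6x) + C₂sin(6x))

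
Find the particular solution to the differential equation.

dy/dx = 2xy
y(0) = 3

General solution: y = Ce^(x²)
Applying IC y(0) = 3:
Particular solution: y = 3e^(x²)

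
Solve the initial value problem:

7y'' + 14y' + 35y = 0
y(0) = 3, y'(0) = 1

General solution: y = e^(-x)(C₁cos(2x) + C₂sin(2x))
Complex roots r = -1 ± 2i
Applying ICs: C₁ = 3, C₂ = 2
Particular solution: y = e^(-x)(3cos(2x) + 2sin(2x))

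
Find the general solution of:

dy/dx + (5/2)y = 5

Using integrating factor method:

General solution: y = 2 + Ce^(-5x/2)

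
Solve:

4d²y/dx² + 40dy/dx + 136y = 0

Characteristic equation: 4r² + 40r + 136 = 0
Divide by 4: r² + 10r + 34 = 0
Roots: r = -5 ± 3i (complex conjugates)
General solution: y = e^(-5x)(C₁cos(3x) + C₂sin(3x))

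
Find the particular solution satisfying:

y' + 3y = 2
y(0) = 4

General solution: y = 2/3 + Ce^(-3x)
Applying y(0) = 4: C = 4 - 2/3 = 10/3
Particular solution: y = 2/3 + (10/3)e^(-3x)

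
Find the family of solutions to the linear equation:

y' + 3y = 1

Using integrating factor method:

General solution: y = 1/3 + Ce^(-3x)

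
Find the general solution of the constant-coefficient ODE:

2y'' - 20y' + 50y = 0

Characteristic equation: 2r² - 20r + 50 = 0
Divide by 2: r² - 10r + 25 = 0
Factored: (r - 5)² = 0
Repeated root: r = 5
General solution: y = (C₁ + C₂x)e^(5x)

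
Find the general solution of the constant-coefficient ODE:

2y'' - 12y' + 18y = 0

Characteristic equation: 2r² - 12r + 18 = 0
Divide by 2: r² - 6r + 9 = 0
Factored: (r - 3)² = 0
Repeated root: r = 3
General solution: y = (C₁ + C₂x)e^(3x)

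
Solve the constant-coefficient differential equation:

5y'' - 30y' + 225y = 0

Characteristic equation: 5r² - 30r + 225 = 0
Divide by 5: r² - 6r + 45 = 0
Roots: r = 3 ± 6i (complex conjugates)
General solution: y = e^(3x)(C₁cos(6x) + C₂sin(6x))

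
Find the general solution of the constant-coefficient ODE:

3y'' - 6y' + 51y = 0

Characteristic equation: 3r² - 6r + 51 = 0
Divide by 3: r² - 2r + 17 = 0
Roots: r = 1 ± 4i (complex conjugates)
General solution: y = e^x(C₁cos(4x) + C₂sin(4x))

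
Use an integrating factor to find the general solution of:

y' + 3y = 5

Using integrating factor method:

General solution: y = 5/3 + Ce^(-3x)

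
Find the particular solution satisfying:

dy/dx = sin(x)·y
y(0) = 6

General solution: y = Ce^(-cos(x))
Applying IC y(0) = 6:
Particular solution: y = 6e^(1-cos(x))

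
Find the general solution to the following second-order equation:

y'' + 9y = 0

Characteristic equation: r² + 9 = 0
Roots: r = ±3i (complex conjugates)
General solution: y = C₁cos(3x) + C₂sin(3x)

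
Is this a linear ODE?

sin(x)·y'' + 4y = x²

Yes. Linear (y and its derivatives appear to the first power only, no products of y terms)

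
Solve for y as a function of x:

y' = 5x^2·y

Separating variables and integrating:
ln|y| = 5x^3/3 + C

General solution: y = Ce^(5x^3/3)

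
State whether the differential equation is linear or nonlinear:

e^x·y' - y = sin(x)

Linear (y and its derivatives appear to the first power only, no products of y terms)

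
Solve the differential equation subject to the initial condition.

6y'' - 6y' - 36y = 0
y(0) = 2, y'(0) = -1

General solution: y = C₁e^(3x) + C₂e^(-2x)
Applying ICs: C₁ = 3/5, C₂ = 7/5
Particular solution: y = (3/5)e^(3x) + (7/5)e^(-2x)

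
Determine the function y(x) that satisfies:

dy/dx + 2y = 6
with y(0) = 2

General solution: y = 3 + Ce^(-2x)
Applying y(0) = 2: C = 2 - 3 = -1
Particular solution: y = 3 - e^(-2x)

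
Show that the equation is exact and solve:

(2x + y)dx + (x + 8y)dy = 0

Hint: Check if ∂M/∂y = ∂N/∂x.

Verify exactness: ∂M/∂y = ∂N/∂x ✓
Find F(x,y) such that ∂F/∂x = M, ∂F/∂y = N
Solution: x² + xy + 4y² = C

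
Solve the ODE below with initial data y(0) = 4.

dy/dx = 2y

General solution: y = Ce^(2x)
Applying IC y(0) = 4:
Particular solution: y = 4e^(2x)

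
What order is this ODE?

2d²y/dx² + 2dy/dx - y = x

The order is 2 (highest derivative is of order 2).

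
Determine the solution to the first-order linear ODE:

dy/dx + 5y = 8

Using integrating factor method:

General solution: y = 8/5 + Ce^(-5x)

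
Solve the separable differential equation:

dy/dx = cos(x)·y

Separating variables and integrating:
ln|y| = sin(x) + C

General solution: y = Ce^(sin(x))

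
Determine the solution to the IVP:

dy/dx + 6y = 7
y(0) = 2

General solution: y = 7/6 + Ce^(-6x)
Applying y(0) = 2: C = 2 - 7/6 = 5/6
Particular solution: y = 7/6 + (5/6)e^(-6x)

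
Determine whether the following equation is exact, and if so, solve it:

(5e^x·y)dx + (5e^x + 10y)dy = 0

Verify exactness: ∂M/∂y = ∂N/∂x ✓
Find F(x,y) such that ∂F/∂x = M, ∂F/∂y = N
Solution: 5e^x·y + 5y² = C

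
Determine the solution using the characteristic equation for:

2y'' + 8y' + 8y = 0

Characteristic equation: 2r² + 8r + 8 = 0
Divide by 2: r² + 4r + 4 = 0
Factored: (r + 2)² = 0
Repeated root: r = -2
General solution: y = (C₁ + C₂x)e^(-2x)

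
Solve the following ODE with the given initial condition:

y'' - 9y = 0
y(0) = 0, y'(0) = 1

General solution: y = C₁e^(3x) + C₂e^(-3x)
Applying ICs: C₁ = 1/6, C₂ = -1/6
Particular solution: y = (1/6)e^(3x) - (1/6)e^(-3x)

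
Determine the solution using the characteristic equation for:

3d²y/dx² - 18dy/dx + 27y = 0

Characteristic equation: 3r² - 18r + 27 = 0
Divide by 3: r² - 6r + 9 = 0
Factored: (r - 3)² = 0
Repeated root: r = 3
General solution: y = (C₁ + C₂x)e^(3x)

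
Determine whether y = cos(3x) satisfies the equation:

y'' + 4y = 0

Verification:
y'' = -9cos(3x)
y'' + 4y ≠ 0 (frequency mismatch: got 9 instead of 4)

No, it is not a solution.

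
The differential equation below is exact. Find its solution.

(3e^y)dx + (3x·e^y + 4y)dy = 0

Verify exactness: ∂M/∂y = ∂N/∂x ✓
Find F(x,y) such that ∂F/∂x = M, ∂F/∂y = N
Solution: 3x·e^y + 2y² = C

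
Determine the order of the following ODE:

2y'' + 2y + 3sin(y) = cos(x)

The order is 2 (highest derivative is of order 2).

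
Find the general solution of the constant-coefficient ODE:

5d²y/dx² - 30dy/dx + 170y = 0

Characteristic equation: 5r² - 30r + 170 = 0
Divide by 5: r² - 6r + 34 = 0
Roots: r = 3 ± 5i (complex conjugates)
General solution: y = e^(3x)(C₁cos(5x) + C₂sin(5x))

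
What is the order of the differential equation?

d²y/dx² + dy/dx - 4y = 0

The order is 2 (highest derivative is of order 2).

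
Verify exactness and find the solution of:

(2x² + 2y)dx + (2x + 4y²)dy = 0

Verify exactness: ∂M/∂y = ∂N/∂x ✓
Find F(x,y) such that ∂F/∂x = M, ∂F/∂y = N
Solution: 2x³/3 + 2xy + 4y³/3 = C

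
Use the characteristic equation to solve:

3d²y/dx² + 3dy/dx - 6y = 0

Characteristic equation: 3r² + 3r - 6 = 0
Divide by 3: r² + r - 2 = 0
Roots: r = 1, -2 (distinct real)
General solution: y = C₁e^x + C₂e^(-2x)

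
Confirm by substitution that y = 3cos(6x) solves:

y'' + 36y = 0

Verification:
y'' = -108cos(6x)
y'' + 36y = 0 ✓

Yes, it is a solution.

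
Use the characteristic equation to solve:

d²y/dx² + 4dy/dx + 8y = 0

Characteristic equation: r² + 4r + 8 = 0
Roots: r = -2 ± 2i (complex conjugates)
General solution: y = e^(-2x)(C₁cos(2x) + C₂sin(2x))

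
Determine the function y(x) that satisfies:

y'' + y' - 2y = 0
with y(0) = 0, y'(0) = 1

General solution: y = C₁e^x + C₂e^(-2x)
Applying ICs: C₁ = 1/3, C₂ = -1/3
Particular solution: y = (1/3)e^x - (1/3)e^(-2x)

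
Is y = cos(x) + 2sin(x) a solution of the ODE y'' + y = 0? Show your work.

Verification:
y'' = -cos(x) - 2sin(x)
y'' + y = 0 ✓

Yes, it is a solution.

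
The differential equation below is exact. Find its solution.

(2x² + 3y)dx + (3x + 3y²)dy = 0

Verify exactness: ∂M/∂y = ∂N/∂x ✓
Find F(x,y) such that ∂F/∂x = M, ∂F/∂y = N
Solution: 2x³/3 + 3xy + y³ = C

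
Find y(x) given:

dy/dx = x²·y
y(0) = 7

General solution: y = Ce^(x³/3)
Applying IC y(0) = 7:
Particular solution: y = 7e^(x³/3)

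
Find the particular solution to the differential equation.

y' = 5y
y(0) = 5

General solution: y = Ce^(5x)
Applying IC y(0) = 5:
Particular solution: y = 5e^(5x)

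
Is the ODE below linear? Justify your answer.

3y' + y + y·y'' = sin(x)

No. Nonlinear (y·y'' term)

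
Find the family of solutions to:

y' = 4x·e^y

Separating variables and integrating:
-e^(-y) = 2x² + C

General solution: y = -ln(C - 2x²)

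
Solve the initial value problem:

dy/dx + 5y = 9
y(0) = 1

General solution: y = 9/5 + Ce^(-5x)
Applying y(0) = 1: C = 1 - 9/5 = -4/5
Particular solution: y = 9/5 - (4/5)e^(-5x)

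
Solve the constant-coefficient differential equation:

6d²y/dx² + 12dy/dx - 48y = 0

Characteristic equation: 6r² + 12r - 48 = 0
Divide by 6: r² + 2r - 8 = 0
Roots: r = 2, -4 (distinct real)
General solution: y = C₁e^(2x) + C₂e^(-4x)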